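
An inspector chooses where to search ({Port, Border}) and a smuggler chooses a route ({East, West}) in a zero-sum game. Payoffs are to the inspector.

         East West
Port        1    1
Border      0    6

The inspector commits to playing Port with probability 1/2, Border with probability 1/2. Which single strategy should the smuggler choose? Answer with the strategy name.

If the smuggler plays East, the inspector's expected payoff is (1/2)·1 + (1/2)·0 = 1/2.
If the smuggler plays West, the inspector's expected payoff is (1/2)·1 + (1/2)·6 = 7/2.
The smuggler minimizes the inspector's payoff; the smallest is 1/2, so the best response is East.

East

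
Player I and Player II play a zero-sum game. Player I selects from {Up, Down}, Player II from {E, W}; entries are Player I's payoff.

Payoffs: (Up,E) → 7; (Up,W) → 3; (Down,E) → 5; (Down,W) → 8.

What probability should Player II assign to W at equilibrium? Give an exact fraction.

2/7

Row minima: Up → 3, Down → 5; maximin = 5.
Column maxima: E → 7, W → 8; minimax = 7.
5 ≠ 7, so there is no saddle point; optimal play is mixed.
Let Player I play Up with probability p. Expected payoff against E: 7p + 5(1−p) = 2p + 5; against W: 3p + 8(1−p) = −5p + 8.
Setting these equal: 2p + 5 = −5p + 8 ⇒ 7p = 3 ⇒ p = 3/7, and the value is (2)·(3/7) + 5 = 41/7.
For Player II: with q = P(E), equating Up's and Down's payoffs gives 4q + 3 = −3q + 8 ⇒ q = 5/7.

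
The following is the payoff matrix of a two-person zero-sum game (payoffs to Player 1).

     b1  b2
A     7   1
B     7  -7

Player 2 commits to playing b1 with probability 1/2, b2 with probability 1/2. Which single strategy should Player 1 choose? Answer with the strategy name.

Expected payoff of A: (1/2)·7 + (1/2)·1 = 4.
Expected payoff of B: (1/2)·7 + (1/2)·(-7) = 0.
The largest is 4, so Player 1's best response is A.

A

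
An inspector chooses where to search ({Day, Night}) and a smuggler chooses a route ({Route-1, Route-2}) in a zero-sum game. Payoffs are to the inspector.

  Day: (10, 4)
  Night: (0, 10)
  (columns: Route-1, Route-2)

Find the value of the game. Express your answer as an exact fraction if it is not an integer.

25/4

Row minima: Day → 4, Night → 0; maximin = 4.
Column maxima: Route-1 → 10, Route-2 → 10; minimax = 10.
4 ≠ 10, so there is no saddle point; optimal play is mixed.
Let the inspector play Day with probability p. Expected payoff against Route-1: 10p + 0(1−p) = 10p; against Route-2: 4p + 10(1−p) = −6p + 10.
Setting these equal: 10p = −6p + 10 ⇒ 16p = 10 ⇒ p = 5/8, and the value is (10)·(5/8) = 25/4.
For the smuggler: with q = P(Route-1), equating Day's and Night's payoffs gives 6q + 4 = −10q + 10 ⇒ q = 3/8.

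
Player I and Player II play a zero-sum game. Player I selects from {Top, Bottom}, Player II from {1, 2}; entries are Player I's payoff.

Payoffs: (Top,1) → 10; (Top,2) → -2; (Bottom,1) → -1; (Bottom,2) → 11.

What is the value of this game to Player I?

9/2

Row minima: Top → -2, Bottom → -1; maximin = -1.
Column maxima: 1 → 10, 2 → 11; minimax = 10.
-1 ≠ 10, so there is no saddle point; optimal play is mixed.
Let Player I play Top with probability p. Expected payoff against 1: 10p + (-1)(1−p) = 11p − 1; against 2: (-2)p + 11(1−p) = −13p + 11.
Setting these equal: 11p − 1 = −13p + 11 ⇒ 24p = 12 ⇒ p = 1/2, and the value is (11)·(1/2) − 1 = 9/2.
For Player II: with q = P(1), equating Top's and Bottom's payoffs gives 12q − 2 = −12q + 11 ⇒ q = 13/24.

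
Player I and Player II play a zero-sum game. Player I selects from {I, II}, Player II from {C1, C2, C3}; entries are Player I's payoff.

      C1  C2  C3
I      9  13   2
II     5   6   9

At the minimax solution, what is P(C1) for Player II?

Row minima: I → 2, II → 5; maximin = 5.
Column maxima: C1 → 9, C2 → 13, C3 → 9; minimax = 9.
5 ≠ 9, so there is no saddle point; optimal play is mixed.
C2 is strictly dominated by C1 (it gives Player I strictly more in every row), so Player II never plays it.
On the remaining 2×2 (I, II vs C1, C3):
Let Player I play I with probability p. Expected payoff against C1: 9p + 5(1−p) = 4p + 5; against C3: 2p + 9(1−p) = −7p + 9.
Setting these equal: 4p + 5 = −7p + 9 ⇒ 11p = 4 ⇒ p = 4/11, and the value is (4)·(4/11) + 5 = 71/11.
For Player II: with q = P(C1), equating I's and II's payoffs gives 7q + 2 = −4q + 9 ⇒ q = 7/11.

7/11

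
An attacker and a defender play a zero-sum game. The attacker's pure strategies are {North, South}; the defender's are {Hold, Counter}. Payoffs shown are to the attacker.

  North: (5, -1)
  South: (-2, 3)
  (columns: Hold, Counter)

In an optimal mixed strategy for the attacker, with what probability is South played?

6/11

Row minima: North → -1, South → -2; maximin = -1.
Column maxima: Hold → 5, Counter → 3; minimax = 3.
-1 ≠ 3, so there is no saddle point; optimal play is mixed.
Let the attacker play North with probability p. Expected payoff against Hold: 5p + (-2)(1−p) = 7p − 2; against Counter: (-1)p + 3(1−p) = −4p + 3.
Setting these equal: 7p − 2 = −4p + 3 ⇒ 11p = 5 ⇒ p = 5/11, and the value is (7)·(5/11) − 2 = 13/11.
For the defender: with q = P(Hold), equating North's and South's payoffs gives 6q − 1 = −5q + 3 ⇒ q = 4/11.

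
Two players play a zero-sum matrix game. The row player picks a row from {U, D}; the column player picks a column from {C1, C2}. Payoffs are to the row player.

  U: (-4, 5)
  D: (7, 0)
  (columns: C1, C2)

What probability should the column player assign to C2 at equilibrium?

11/16

Row minima: U → -4, D → 0; maximin = 0.
Column maxima: C1 → 7, C2 → 5; minimax = 5.
0 ≠ 5, so there is no saddle point; optimal play is mixed.
Let the row player play U with probability p. Expected payoff against C1: (-4)p + 7(1−p) = −11p + 7; against C2: 5p + 0(1−p) = 5p.
Setting these equal: −11p + 7 = 5p ⇒ −16p = -7 ⇒ p = 7/16, and the value is (-11)·(7/16) + 7 = 35/16.
For the column player: with q = P(C1), equating U's and D's payoffs gives −9q + 5 = 7q ⇒ q = 5/16.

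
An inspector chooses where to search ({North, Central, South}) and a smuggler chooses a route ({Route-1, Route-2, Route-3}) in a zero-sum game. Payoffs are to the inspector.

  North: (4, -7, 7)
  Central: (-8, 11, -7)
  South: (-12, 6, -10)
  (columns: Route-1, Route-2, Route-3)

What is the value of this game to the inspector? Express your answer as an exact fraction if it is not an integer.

-2/5

Row minima: North → -7, Central → -8, South → -12; maximin = -7.
Column maxima: Route-1 → 4, Route-2 → 11, Route-3 → 7; minimax = 4.
-7 ≠ 4, so there is no saddle point; optimal play is mixed.
South is strictly dominated by Central, so the inspector never plays it.
Route-3 is strictly dominated by Route-1 (it gives the inspector strictly more in every row), so the smuggler never plays it.
On the remaining 2×2 (North, Central vs Route-1, Route-2):
Let the inspector play North with probability p. Expected payoff against Route-1: 4p + (-8)(1−p) = 12p − 8; against Route-2: (-7)p + 11(1−p) = −18p + 11.
Setting these equal: 12p − 8 = −18p + 11 ⇒ 30p = 19 ⇒ p = 19/30, and the value is (12)·(19/30) − 8 = -2/5.
For the smuggler: with q = P(Route-1), equating North's and Central's payoffs gives 11q − 7 = −19q + 11 ⇒ q = 3/5.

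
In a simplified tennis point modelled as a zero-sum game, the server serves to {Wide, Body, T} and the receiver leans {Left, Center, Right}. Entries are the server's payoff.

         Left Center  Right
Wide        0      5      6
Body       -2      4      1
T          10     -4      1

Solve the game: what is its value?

Row minima: Wide → 0, Body → -2, T → -4; maximin = 0.
Column maxima: Left → 10, Center → 5, Right → 6; minimax = 5.
0 ≠ 5, so there is no saddle point; optimal play is mixed.
Body is strictly dominated by Wide, so the server never plays it.
With Body eliminated, Right is strictly dominated by Center (it gives the server strictly more in every remaining row), so the receiver never plays it.
On the remaining 2×2 (Wide, T vs Left, Center):
Let the server play Wide with probability p. Expected payoff against Left: 0p + 10(1−p) = −10p + 10; against Center: 5p + (-4)(1−p) = 9p − 4.
Setting these equal: −10p + 10 = 9p − 4 ⇒ −19p = -14 ⇒ p = 14/19, and the value is (-10)·(14/19) + 10 = 50/19.
For the receiver: with q = P(Left), equating Wide's and T's payoffs gives −5q + 5 = 14q − 4 ⇒ q = 9/19.

50/19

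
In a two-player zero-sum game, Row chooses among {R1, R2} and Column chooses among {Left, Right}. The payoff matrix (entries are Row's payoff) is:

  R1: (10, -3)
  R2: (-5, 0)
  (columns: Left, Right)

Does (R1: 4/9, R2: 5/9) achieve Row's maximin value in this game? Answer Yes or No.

Against Left this mix gives (4/9)·10 + (5/9)·(-5) = 5/3.
Against Right this mix gives (4/9)·(-3) + (5/9)·0 = -4/3.
Column will play Right, holding Row to -4/3. Shifting weight toward the row that does better against Right would raise this floor (the equalizing mix achieves -5/6 against both Right and Left), so the proposed strategy is not optimal.

No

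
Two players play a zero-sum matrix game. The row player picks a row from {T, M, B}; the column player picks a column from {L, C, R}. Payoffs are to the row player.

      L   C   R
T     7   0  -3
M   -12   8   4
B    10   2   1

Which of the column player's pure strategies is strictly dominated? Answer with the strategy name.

R holds the row player's payoff strictly below C in every row: -3 < 0, 4 < 8, 1 < 2.
So C is strictly dominated for the column player.

C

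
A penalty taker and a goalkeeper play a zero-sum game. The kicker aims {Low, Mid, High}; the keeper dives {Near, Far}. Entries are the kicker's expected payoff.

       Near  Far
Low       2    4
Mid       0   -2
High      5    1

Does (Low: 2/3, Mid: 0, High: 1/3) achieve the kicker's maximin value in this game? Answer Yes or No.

Against Near this mix gives (2/3)·2 + (1/3)·5 = 3.
Against Far this mix gives (2/3)·4 + (1/3)·1 = 3.
All of the keeper's active replies (Near, Far) yield 3, and no column does worse for the kicker. The mix makes the keeper indifferent and guarantees 3, so it is optimal.

Yes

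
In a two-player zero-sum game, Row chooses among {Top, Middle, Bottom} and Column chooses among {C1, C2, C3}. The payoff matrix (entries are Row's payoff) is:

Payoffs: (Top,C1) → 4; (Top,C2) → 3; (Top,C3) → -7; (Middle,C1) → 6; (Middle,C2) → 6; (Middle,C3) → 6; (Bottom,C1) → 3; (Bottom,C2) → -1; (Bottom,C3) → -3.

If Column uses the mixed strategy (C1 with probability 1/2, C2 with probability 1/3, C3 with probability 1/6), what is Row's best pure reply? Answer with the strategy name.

Expected payoff of Top: (1/2)·4 + (1/3)·3 + (1/6)·(-7) = 11/6.
Expected payoff of Middle: (1/2)·6 + (1/3)·6 + (1/6)·6 = 6.
Expected payoff of Bottom: (1/2)·3 + (1/3)·(-1) + (1/6)·(-3) = 2/3.
The largest is 6, so Row's best response is Middle.

Middle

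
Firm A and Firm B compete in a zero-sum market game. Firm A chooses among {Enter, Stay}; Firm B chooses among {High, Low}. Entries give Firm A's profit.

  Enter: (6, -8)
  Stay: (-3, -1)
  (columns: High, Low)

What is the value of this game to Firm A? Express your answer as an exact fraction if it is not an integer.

Row minima: Enter → -8, Stay → -3; maximin = -3.
Column maxima: High → 6, Low → -1; minimax = -1.
-3 ≠ -1, so there is no saddle point; optimal play is mixed.
Let Firm A play Enter with probability p. Expected payoff against High: 6p + (-3)(1−p) = 9p − 3; against Low: (-8)p + (-1)(1−p) = −7p − 1.
Setting these equal: 9p − 3 = −7p − 1 ⇒ 16p = 2 ⇒ p = 1/8, and the value is (9)·(1/8) − 3 = -15/8.
For Firm B: with q = P(High), equating Enter's and Stay's payoffs gives 14q − 8 = −2q − 1 ⇒ q = 7/16.

-15/8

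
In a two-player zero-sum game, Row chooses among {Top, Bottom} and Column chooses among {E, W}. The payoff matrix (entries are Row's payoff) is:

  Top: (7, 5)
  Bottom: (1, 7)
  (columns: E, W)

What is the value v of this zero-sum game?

11/2

Row minima: Top → 5, Bottom → 1; maximin = 5.
Column maxima: E → 7, W → 7; minimax = 7.
5 ≠ 7, so there is no saddle point; optimal play is mixed.
Let Row play Top with probability p. Expected payoff against E: 7p + 1(1−p) = 6p + 1; against W: 5p + 7(1−p) = −2p + 7.
Setting these equal: 6p + 1 = −2p + 7 ⇒ 8p = 6 ⇒ p = 3/4, and the value is (6)·(3/4) + 1 = 11/2.
For Column: with q = P(E), equating Top's and Bottom's payoffs gives 2q + 5 = −6q + 7 ⇒ q = 1/4.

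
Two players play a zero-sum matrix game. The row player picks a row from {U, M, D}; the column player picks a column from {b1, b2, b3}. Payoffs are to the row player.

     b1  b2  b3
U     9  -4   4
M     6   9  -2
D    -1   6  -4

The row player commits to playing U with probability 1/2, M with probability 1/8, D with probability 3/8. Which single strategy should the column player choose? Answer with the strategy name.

b3

If the column player plays b1, the row player's expected payoff is (1/2)·9 + (1/8)·6 + (3/8)·(-1) = 39/8.
If the column player plays b2, the row player's expected payoff is (1/2)·(-4) + (1/8)·9 + (3/8)·6 = 11/8.
If the column player plays b3, the row player's expected payoff is (1/2)·4 + (1/8)·(-2) + (3/8)·(-4) = 1/4.
The column player minimizes the row player's payoff; the smallest is 1/4, so the best response is b3.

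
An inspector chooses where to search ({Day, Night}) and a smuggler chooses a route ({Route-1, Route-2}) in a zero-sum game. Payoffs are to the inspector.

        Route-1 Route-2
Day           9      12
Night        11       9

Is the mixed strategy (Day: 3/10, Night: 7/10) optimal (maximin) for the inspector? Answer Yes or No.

No

Against Route-1 this mix gives (3/10)·9 + (7/10)·11 = 52/5.
Against Route-2 this mix gives (3/10)·12 + (7/10)·9 = 99/10.
The smuggler will play Route-2, holding the inspector to 99/10. Shifting weight toward the row that does better against Route-2 would raise this floor (the equalizing mix achieves 51/5 against both Route-2 and Route-1), so the proposed strategy is not optimal.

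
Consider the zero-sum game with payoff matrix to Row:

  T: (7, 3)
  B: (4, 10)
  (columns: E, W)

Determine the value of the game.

29/5

Row minima: T → 3, B → 4; maximin = 4.
Column maxima: E → 7, W → 10; minimax = 7.
4 ≠ 7, so there is no saddle point; optimal play is mixed.
Let Row play T with probability p. Expected payoff against E: 7p + 4(1−p) = 3p + 4; against W: 3p + 10(1−p) = −7p + 10.
Setting these equal: 3p + 4 = −7p + 10 ⇒ 10p = 6 ⇒ p = 3/5, and the value is (3)·(3/5) + 4 = 29/5.
For Column: with q = P(E), equating T's and B's payoffs gives 4q + 3 = −6q + 10 ⇒ q = 7/10.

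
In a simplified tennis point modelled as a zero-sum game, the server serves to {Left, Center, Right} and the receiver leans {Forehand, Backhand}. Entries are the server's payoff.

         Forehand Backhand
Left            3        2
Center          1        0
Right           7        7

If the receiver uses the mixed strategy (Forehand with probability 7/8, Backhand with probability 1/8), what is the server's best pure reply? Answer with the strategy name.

Expected payoff of Left: (7/8)·3 + (1/8)·2 = 23/8.
Expected payoff of Center: (7/8)·1 + (1/8)·0 = 7/8.
Expected payoff of Right: (7/8)·7 + (1/8)·7 = 7.
The largest is 7, so the server's best response is Right.

Right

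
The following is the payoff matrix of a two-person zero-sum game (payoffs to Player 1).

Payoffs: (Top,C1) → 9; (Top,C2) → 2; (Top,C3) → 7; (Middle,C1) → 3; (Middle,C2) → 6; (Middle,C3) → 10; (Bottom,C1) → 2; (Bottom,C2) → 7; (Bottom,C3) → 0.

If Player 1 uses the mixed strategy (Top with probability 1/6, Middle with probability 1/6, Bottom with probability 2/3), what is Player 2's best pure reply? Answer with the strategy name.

If Player 2 plays C1, Player 1's expected payoff is (1/6)·9 + (1/6)·3 + (2/3)·2 = 10/3.
If Player 2 plays C2, Player 1's expected payoff is (1/6)·2 + (1/6)·6 + (2/3)·7 = 6.
If Player 2 plays C3, Player 1's expected payoff is (1/6)·7 + (1/6)·10 + (2/3)·0 = 17/6.
Player 2 minimizes Player 1's payoff; the smallest is 17/6, so the best response is C3.

C3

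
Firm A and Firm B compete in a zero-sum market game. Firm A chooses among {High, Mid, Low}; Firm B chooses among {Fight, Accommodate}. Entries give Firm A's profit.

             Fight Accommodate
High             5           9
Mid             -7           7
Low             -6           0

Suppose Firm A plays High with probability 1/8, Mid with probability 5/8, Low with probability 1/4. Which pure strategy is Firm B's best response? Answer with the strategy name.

Fight

If Firm B plays Fight, Firm A's expected payoff is (1/8)·5 + (5/8)·(-7) + (1/4)·(-6) = -21/4.
If Firm B plays Accommodate, Firm A's expected payoff is (1/8)·9 + (5/8)·7 + (1/4)·0 = 11/2.
Firm B minimizes Firm A's payoff; the smallest is -21/4, so the best response is Fight.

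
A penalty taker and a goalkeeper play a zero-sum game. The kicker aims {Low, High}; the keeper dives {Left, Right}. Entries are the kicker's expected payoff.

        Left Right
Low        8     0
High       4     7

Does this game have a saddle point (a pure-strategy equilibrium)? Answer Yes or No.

Row minima: Low → 0, High → 4; maximin = 4.
Column maxima: Left → 8, Right → 7; minimax = 7.
4 ≠ 7, so no pure-strategy equilibrium exists.

No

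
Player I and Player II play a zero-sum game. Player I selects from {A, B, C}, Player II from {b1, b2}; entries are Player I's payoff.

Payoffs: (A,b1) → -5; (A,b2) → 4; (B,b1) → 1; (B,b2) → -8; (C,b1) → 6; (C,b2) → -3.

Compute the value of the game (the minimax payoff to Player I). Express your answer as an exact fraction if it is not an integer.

1/2

Row minima: A → -5, B → -8, C → -3; maximin = -3.
Column maxima: b1 → 6, b2 → 4; minimax = 4.
-3 ≠ 4, so there is no saddle point; optimal play is mixed.
B is strictly dominated by C, so Player I never plays it.
On the remaining 2×2 (A, C vs b1, b2):
Let Player I play A with probability p. Expected payoff against b1: (-5)p + 6(1−p) = −11p + 6; against b2: 4p + (-3)(1−p) = 7p − 3.
Setting these equal: −11p + 6 = 7p − 3 ⇒ −18p = -9 ⇒ p = 1/2, and the value is (-11)·(1/2) + 6 = 1/2.
For Player II: with q = P(b1), equating A's and C's payoffs gives −9q + 4 = 9q − 3 ⇒ q = 7/18.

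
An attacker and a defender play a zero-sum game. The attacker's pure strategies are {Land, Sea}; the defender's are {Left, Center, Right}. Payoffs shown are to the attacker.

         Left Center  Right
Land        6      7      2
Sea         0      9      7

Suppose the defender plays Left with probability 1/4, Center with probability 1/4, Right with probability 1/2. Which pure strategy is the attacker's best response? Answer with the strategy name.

Expected payoff of Land: (1/4)·6 + (1/4)·7 + (1/2)·2 = 17/4.
Expected payoff of Sea: (1/4)·0 + (1/4)·9 + (1/2)·7 = 23/4.
The largest is 23/4, so the attacker's best response is Sea.

Sea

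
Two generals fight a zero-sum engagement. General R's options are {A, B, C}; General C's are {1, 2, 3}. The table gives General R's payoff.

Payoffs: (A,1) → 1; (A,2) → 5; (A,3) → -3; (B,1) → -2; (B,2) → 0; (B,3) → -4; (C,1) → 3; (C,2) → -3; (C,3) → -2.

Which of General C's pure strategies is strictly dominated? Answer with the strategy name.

1

3 holds General R's payoff strictly below 1 in every row: -3 < 1, -4 < -2, -2 < 3.
So 1 is strictly dominated for General C.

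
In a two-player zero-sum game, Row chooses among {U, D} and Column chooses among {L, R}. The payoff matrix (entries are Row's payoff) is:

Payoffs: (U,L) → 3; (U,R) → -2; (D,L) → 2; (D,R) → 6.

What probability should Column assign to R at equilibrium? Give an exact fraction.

1/9

Row minima: U → -2, D → 2; maximin = 2.
Column maxima: L → 3, R → 6; minimax = 3.
2 ≠ 3, so there is no saddle point; optimal play is mixed.
Let Row play U with probability p. Expected payoff against L: 3p + 2(1−p) = p + 2; against R: (-2)p + 6(1−p) = −8p + 6.
Setting these equal: p + 2 = −8p + 6 ⇒ 9p = 4 ⇒ p = 4/9, and the value is (1)·(4/9) + 2 = 22/9.
For Column: with q = P(L), equating U's and D's payoffs gives 5q − 2 = −4q + 6 ⇒ q = 8/9.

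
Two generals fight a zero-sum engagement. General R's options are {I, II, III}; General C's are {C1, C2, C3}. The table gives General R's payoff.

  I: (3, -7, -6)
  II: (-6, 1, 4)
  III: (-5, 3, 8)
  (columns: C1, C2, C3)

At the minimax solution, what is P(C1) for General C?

Row minima: I → -7, II → -6, III → -5; maximin = -5.
Column maxima: C1 → 3, C2 → 3, C3 → 8; minimax = 3.
-5 ≠ 3, so there is no saddle point; optimal play is mixed.
II is strictly dominated by III, so General R never plays it.
C3 is strictly dominated by C2 (it gives General R strictly more in every row), so General C never plays it.
On the remaining 2×2 (I, III vs C1, C2):
Let General R play I with probability p. Expected payoff against C1: 3p + (-5)(1−p) = 8p − 5; against C2: (-7)p + 3(1−p) = −10p + 3.
Setting these equal: 8p − 5 = −10p + 3 ⇒ 18p = 8 ⇒ p = 4/9, and the value is (8)·(4/9) − 5 = -13/9.
For General C: with q = P(C1), equating I's and III's payoffs gives 10q − 7 = −8q + 3 ⇒ q = 5/9.

5/9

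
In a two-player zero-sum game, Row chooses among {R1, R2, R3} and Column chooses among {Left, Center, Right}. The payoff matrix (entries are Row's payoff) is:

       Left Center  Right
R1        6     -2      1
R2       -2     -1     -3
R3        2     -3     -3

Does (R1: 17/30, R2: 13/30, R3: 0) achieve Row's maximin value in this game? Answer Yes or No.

Against Left this mix gives (17/30)·6 + (13/30)·(-2) = 38/15.
Against Center this mix gives (17/30)·(-2) + (13/30)·(-1) = -47/30.
Against Right this mix gives (17/30)·1 + (13/30)·(-3) = -11/15.
Column will play Center, holding Row to -47/30. Shifting weight toward the row that does better against Center would raise this floor (the equalizing mix achieves -7/5 against both Center and Right), so the proposed strategy is not optimal.

No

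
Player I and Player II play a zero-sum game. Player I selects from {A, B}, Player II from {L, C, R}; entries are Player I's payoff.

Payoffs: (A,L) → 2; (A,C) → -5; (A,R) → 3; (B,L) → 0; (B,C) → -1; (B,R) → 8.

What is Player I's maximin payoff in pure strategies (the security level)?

-1

Row minima: A → -5, B → -1.
The best of these is -1.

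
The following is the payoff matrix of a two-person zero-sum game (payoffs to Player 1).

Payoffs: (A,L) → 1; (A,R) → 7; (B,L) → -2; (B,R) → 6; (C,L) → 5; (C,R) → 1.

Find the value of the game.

17/5

Row minima: A → 1, B → -2, C → 1; maximin = 1.
Column maxima: L → 5, R → 7; minimax = 5.
1 ≠ 5, so there is no saddle point; optimal play is mixed.
B is strictly dominated by A, so Player 1 never plays it.
On the remaining 2×2 (A, C vs L, R):
Let Player 1 play A with probability p. Expected payoff against L: 1p + 5(1−p) = −4p + 5; against R: 7p + 1(1−p) = 6p + 1.
Setting these equal: −4p + 5 = 6p + 1 ⇒ −10p = -4 ⇒ p = 2/5, and the value is (-4)·(2/5) + 5 = 17/5.
For Player 2: with q = P(L), equating A's and C's payoffs gives −6q + 7 = 4q + 1 ⇒ q = 3/5.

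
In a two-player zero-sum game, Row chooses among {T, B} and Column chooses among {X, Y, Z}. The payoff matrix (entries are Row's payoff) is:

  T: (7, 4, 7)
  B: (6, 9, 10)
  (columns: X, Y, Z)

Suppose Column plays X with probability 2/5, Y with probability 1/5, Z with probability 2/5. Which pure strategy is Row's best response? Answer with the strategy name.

B

Expected payoff of T: (2/5)·7 + (1/5)·4 + (2/5)·7 = 32/5.
Expected payoff of B: (2/5)·6 + (1/5)·9 + (2/5)·10 = 41/5.
The largest is 41/5, so Row's best response is B.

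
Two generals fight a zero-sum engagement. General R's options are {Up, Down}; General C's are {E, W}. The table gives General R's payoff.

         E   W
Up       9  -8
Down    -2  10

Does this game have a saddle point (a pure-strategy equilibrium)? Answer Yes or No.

Row minima: Up → -8, Down → -2; maximin = -2.
Column maxima: E → 9, W → 10; minimax = 9.
-2 ≠ 9, so no pure-strategy equilibrium exists.

No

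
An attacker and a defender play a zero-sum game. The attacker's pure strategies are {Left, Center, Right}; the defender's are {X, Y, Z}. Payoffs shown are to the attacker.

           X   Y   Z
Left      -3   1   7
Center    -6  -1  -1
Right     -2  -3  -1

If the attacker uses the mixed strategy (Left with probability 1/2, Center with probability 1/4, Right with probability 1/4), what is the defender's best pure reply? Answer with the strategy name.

If the defender plays X, the attacker's expected payoff is (1/2)·(-3) + (1/4)·(-6) + (1/4)·(-2) = -7/2.
If the defender plays Y, the attacker's expected payoff is (1/2)·1 + (1/4)·(-1) + (1/4)·(-3) = -1/2.
If the defender plays Z, the attacker's expected payoff is (1/2)·7 + (1/4)·(-1) + (1/4)·(-1) = 3.
The defender minimizes the attacker's payoff; the smallest is -7/2, so the best response is X.

X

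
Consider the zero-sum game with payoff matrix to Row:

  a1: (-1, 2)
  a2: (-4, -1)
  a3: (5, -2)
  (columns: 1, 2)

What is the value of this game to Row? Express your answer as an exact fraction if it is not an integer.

4/5

Row minima: a1 → -1, a2 → -4, a3 → -2; maximin = -1.
Column maxima: 1 → 5, 2 → 2; minimax = 2.
-1 ≠ 2, so there is no saddle point; optimal play is mixed.
a2 is strictly dominated by a1, so Row never plays it.
On the remaining 2×2 (a1, a3 vs 1, 2):
Let Row play a1 with probability p. Expected payoff against 1: (-1)p + 5(1−p) = −6p + 5; against 2: 2p + (-2)(1−p) = 4p − 2.
Setting these equal: −6p + 5 = 4p − 2 ⇒ −10p = -7 ⇒ p = 7/10, and the value is (-6)·(7/10) + 5 = 4/5.
For Column: with q = P(1), equating a1's and a3's payoffs gives −3q + 2 = 7q − 2 ⇒ q = 2/5.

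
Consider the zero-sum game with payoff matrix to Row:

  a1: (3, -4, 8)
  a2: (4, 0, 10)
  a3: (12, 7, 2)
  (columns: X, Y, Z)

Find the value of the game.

14/3

Row minima: a1 → -4, a2 → 0, a3 → 2; maximin = 2.
Column maxima: X → 12, Y → 7, Z → 10; minimax = 7.
2 ≠ 7, so there is no saddle point; optimal play is mixed.
a1 is strictly dominated by a2, so Row never plays it.
X is strictly dominated by Y (it gives Row strictly more in every row), so Column never plays it.
On the remaining 2×2 (a2, a3 vs Y, Z):
Let Row play a2 with probability p. Expected payoff against Y: 0p + 7(1−p) = −7p + 7; against Z: 10p + 2(1−p) = 8p + 2.
Setting these equal: −7p + 7 = 8p + 2 ⇒ −15p = -5 ⇒ p = 1/3, and the value is (-7)·(1/3) + 7 = 14/3.
For Column: with q = P(Y), equating a2's and a3's payoffs gives −10q + 10 = 5q + 2 ⇒ q = 8/15.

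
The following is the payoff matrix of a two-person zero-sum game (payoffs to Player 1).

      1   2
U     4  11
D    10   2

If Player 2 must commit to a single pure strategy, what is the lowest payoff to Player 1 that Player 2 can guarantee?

10

Column maxima: 1 → 10, 2 → 11.
The smallest of these is 10.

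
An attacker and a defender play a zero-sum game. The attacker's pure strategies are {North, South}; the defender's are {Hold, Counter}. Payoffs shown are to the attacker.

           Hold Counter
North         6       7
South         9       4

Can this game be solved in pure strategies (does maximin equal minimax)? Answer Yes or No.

Row minima: North → 6, South → 4; maximin = 6.
Column maxima: Hold → 9, Counter → 7; minimax = 7.
6 ≠ 7, so no pure-strategy equilibrium exists.

No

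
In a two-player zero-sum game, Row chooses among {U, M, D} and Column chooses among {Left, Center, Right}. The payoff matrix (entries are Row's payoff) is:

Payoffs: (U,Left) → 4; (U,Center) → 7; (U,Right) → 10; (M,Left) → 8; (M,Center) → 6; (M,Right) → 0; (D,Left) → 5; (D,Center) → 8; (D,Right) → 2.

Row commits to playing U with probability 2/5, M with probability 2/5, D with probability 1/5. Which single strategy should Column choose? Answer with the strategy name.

If Column plays Left, Row's expected payoff is (2/5)·4 + (2/5)·8 + (1/5)·5 = 29/5.
If Column plays Center, Row's expected payoff is (2/5)·7 + (2/5)·6 + (1/5)·8 = 34/5.
If Column plays Right, Row's expected payoff is (2/5)·10 + (2/5)·0 + (1/5)·2 = 22/5.
Column minimizes Row's payoff; the smallest is 22/5, so the best response is Right.

Right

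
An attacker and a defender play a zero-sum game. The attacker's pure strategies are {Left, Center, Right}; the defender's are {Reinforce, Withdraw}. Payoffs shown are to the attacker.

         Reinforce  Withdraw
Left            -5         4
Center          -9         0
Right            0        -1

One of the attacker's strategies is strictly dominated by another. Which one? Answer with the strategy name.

Center

Left gives a strictly higher payoff than Center against every column: -5 > -9, 4 > 0.
So Center is strictly dominated and the attacker never plays it.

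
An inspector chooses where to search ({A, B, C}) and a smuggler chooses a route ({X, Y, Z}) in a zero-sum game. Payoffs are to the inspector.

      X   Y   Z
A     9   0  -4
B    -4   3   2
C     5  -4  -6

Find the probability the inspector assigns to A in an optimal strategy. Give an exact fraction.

Row minima: A → -4, B → -4, C → -6; maximin = -4.
Column maxima: X → 9, Y → 3, Z → 2; minimax = 2.
-4 ≠ 2, so there is no saddle point; optimal play is mixed.
C is strictly dominated by A, so the inspector never plays it.
Y is strictly dominated by Z (it gives the inspector strictly more in every row), so the smuggler never plays it.
On the remaining 2×2 (A, B vs X, Z):
Let the inspector play A with probability p. Expected payoff against X: 9p + (-4)(1−p) = 13p − 4; against Z: (-4)p + 2(1−p) = −6p + 2.
Setting these equal: 13p − 4 = −6p + 2 ⇒ 19p = 6 ⇒ p = 6/19, and the value is (13)·(6/19) − 4 = 2/19.
For the smuggler: with q = P(X), equating A's and B's payoffs gives 13q − 4 = −6q + 2 ⇒ q = 6/19.

6/19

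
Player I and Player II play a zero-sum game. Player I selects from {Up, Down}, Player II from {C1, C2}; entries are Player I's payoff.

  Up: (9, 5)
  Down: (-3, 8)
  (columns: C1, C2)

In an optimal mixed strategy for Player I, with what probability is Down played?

4/15

Row minima: Up → 5, Down → -3; maximin = 5.
Column maxima: C1 → 9, C2 → 8; minimax = 8.
5 ≠ 8, so there is no saddle point; optimal play is mixed.
Let Player I play Up with probability p. Expected payoff against C1: 9p + (-3)(1−p) = 12p − 3; against C2: 5p + 8(1−p) = −3p + 8.
Setting these equal: 12p − 3 = −3p + 8 ⇒ 15p = 11 ⇒ p = 11/15, and the value is (12)·(11/15) − 3 = 29/5.
For Player II: with q = P(C1), equating Up's and Down's payoffs gives 4q + 5 = −11q + 8 ⇒ q = 1/5.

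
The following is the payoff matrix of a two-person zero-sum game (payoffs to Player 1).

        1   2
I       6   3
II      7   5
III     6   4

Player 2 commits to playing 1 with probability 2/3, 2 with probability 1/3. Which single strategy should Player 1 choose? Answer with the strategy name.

II

Expected payoff of I: (2/3)·6 + (1/3)·3 = 5.
Expected payoff of II: (2/3)·7 + (1/3)·5 = 19/3.
Expected payoff of III: (2/3)·6 + (1/3)·4 = 16/3.
The largest is 19/3, so Player 1's best response is II.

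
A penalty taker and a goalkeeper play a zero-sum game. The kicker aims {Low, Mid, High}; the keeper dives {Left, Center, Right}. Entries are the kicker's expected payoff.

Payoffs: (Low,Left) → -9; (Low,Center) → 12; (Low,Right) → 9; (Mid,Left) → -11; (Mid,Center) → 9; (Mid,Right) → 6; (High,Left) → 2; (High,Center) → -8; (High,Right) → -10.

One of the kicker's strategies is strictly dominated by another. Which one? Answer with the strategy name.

Low gives a strictly higher payoff than Mid against every column: -9 > -11, 12 > 9, 9 > 6.
So Mid is strictly dominated and the kicker never plays it.

Mid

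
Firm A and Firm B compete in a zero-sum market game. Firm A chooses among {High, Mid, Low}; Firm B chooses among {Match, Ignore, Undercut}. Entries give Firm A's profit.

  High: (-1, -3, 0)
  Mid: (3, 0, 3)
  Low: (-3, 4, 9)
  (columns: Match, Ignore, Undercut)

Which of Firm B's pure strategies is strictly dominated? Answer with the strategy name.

Ignore holds Firm A's payoff strictly below Undercut in every row: -3 < 0, 0 < 3, 4 < 9.
So Undercut is strictly dominated for Firm B.

Undercut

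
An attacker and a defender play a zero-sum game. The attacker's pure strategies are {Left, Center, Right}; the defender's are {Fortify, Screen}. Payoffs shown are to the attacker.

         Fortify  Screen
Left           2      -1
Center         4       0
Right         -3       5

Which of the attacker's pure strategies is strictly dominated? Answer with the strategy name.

Left

Center gives a strictly higher payoff than Left against every column: 4 > 2, 0 > -1.
So Left is strictly dominated and the attacker never plays it.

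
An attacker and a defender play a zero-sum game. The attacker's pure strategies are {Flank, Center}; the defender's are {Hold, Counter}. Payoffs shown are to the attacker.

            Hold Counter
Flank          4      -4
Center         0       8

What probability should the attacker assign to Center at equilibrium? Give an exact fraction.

1/2

Row minima: Flank → -4, Center → 0; maximin = 0.
Column maxima: Hold → 4, Counter → 8; minimax = 4.
0 ≠ 4, so there is no saddle point; optimal play is mixed.
Let the attacker play Flank with probability p. Expected payoff against Hold: 4p + 0(1−p) = 4p; against Counter: (-4)p + 8(1−p) = −12p + 8.
Setting these equal: 4p = −12p + 8 ⇒ 16p = 8 ⇒ p = 1/2, and the value is (4)·(1/2) = 2.
For the defender: with q = P(Hold), equating Flank's and Center's payoffs gives 8q − 4 = −8q + 8 ⇒ q = 3/4.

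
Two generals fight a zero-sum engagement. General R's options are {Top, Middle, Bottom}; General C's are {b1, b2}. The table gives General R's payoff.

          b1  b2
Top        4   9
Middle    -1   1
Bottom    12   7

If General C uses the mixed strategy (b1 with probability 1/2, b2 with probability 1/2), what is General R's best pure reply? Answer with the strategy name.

Bottom

Expected payoff of Top: (1/2)·4 + (1/2)·9 = 13/2.
Expected payoff of Middle: (1/2)·(-1) + (1/2)·1 = 0.
Expected payoff of Bottom: (1/2)·12 + (1/2)·7 = 19/2.
The largest is 19/2, so General R's best response is Bottom.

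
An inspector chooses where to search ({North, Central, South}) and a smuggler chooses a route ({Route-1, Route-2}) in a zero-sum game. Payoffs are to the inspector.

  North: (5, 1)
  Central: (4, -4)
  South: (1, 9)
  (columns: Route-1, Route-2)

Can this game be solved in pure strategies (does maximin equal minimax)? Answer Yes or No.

Row minima: North → 1, Central → -4, South → 1; maximin = 1.
Column maxima: Route-1 → 5, Route-2 → 9; minimax = 5.
1 ≠ 5, so no pure-strategy equilibrium exists.

No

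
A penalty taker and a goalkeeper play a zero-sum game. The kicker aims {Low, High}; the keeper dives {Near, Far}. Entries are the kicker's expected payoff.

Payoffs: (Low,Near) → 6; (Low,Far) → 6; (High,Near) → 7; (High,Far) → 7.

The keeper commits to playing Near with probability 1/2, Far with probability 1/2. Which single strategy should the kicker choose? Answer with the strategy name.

Expected payoff of Low: (1/2)·6 + (1/2)·6 = 6.
Expected payoff of High: (1/2)·7 + (1/2)·7 = 7.
The largest is 7, so the kicker's best response is High.

High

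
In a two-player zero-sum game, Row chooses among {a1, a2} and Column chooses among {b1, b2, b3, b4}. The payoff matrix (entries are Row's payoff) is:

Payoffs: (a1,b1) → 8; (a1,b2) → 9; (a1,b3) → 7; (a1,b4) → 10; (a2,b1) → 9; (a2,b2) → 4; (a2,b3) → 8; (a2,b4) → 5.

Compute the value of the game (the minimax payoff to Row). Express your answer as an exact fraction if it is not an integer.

Row minima: a1 → 7, a2 → 4; maximin = 7.
Column maxima: b1 → 9, b2 → 9, b3 → 8, b4 → 10; minimax = 8.
7 ≠ 8, so there is no saddle point; optimal play is mixed.
b1 is strictly dominated by b3 (it gives Row strictly more in every row), so Column never plays it.
b4 is strictly dominated by b2 (it gives Row strictly more in every row), so Column never plays it.
On the remaining 2×2 (a1, a2 vs b2, b3):
Let Row play a1 with probability p. Expected payoff against b2: 9p + 4(1−p) = 5p + 4; against b3: 7p + 8(1−p) = −p + 8.
Setting these equal: 5p + 4 = −p + 8 ⇒ 6p = 4 ⇒ p = 2/3, and the value is (5)·(2/3) + 4 = 22/3.
For Column: with q = P(b2), equating a1's and a2's payoffs gives 2q + 7 = −4q + 8 ⇒ q = 1/6.

22/3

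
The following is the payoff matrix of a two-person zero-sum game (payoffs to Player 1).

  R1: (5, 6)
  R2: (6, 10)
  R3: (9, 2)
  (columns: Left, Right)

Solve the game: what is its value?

Row minima: R1 → 5, R2 → 6, R3 → 2; maximin = 6.
Column maxima: Left → 9, Right → 10; minimax = 9.
6 ≠ 9, so there is no saddle point; optimal play is mixed.
R1 is strictly dominated by R2, so Player 1 never plays it.
On the remaining 2×2 (R2, R3 vs Left, Right):
Let Player 1 play R2 with probability p. Expected payoff against Left: 6p + 9(1−p) = −3p + 9; against Right: 10p + 2(1−p) = 8p + 2.
Setting these equal: −3p + 9 = 8p + 2 ⇒ −11p = -7 ⇒ p = 7/11, and the value is (-3)·(7/11) + 9 = 78/11.
For Player 2: with q = P(Left), equating R2's and R3's payoffs gives −4q + 10 = 7q + 2 ⇒ q = 8/11.

78/11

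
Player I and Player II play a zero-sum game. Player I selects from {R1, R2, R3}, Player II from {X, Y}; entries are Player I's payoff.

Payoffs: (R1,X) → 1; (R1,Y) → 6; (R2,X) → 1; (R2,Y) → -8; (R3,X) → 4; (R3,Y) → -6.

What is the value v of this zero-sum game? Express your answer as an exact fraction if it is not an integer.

2

Row minima: R1 → 1, R2 → -8, R3 → -6; maximin = 1.
Column maxima: X → 4, Y → 6; minimax = 4.
1 ≠ 4, so there is no saddle point; optimal play is mixed.
R2 is strictly dominated by R3, so Player I never plays it.
On the remaining 2×2 (R1, R3 vs X, Y):
Let Player I play R1 with probability p. Expected payoff against X: 1p + 4(1−p) = −3p + 4; against Y: 6p + (-6)(1−p) = 12p − 6.
Setting these equal: −3p + 4 = 12p − 6 ⇒ −15p = -10 ⇒ p = 2/3, and the value is (-3)·(2/3) + 4 = 2.
For Player II: with q = P(X), equating R1's and R3's payoffs gives −5q + 6 = 10q − 6 ⇒ q = 4/5.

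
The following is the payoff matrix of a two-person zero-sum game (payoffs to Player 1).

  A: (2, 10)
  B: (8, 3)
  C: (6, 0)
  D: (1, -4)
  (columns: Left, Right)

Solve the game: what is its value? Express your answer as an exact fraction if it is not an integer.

Row minima: A → 2, B → 3, C → 0, D → -4; maximin = 3.
Column maxima: Left → 8, Right → 10; minimax = 8.
3 ≠ 8, so there is no saddle point; optimal play is mixed.
C is strictly dominated by B, so Player 1 never plays it.
D is strictly dominated by A, so Player 1 never plays it.
On the remaining 2×2 (A, B vs Left, Right):
Let Player 1 play A with probability p. Expected payoff against Left: 2p + 8(1−p) = −6p + 8; against Right: 10p + 3(1−p) = 7p + 3.
Setting these equal: −6p + 8 = 7p + 3 ⇒ −13p = -5 ⇒ p = 5/13, and the value is (-6)·(5/13) + 8 = 74/13.
For Player 2: with q = P(Left), equating A's and B's payoffs gives −8q + 10 = 5q + 3 ⇒ q = 7/13.

74/13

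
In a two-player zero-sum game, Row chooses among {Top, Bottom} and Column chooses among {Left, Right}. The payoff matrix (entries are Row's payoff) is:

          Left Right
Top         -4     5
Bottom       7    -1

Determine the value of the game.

31/17

Row minima: Top → -4, Bottom → -1; maximin = -1.
Column maxima: Left → 7, Right → 5; minimax = 5.
-1 ≠ 5, so there is no saddle point; optimal play is mixed.
Let Row play Top with probability p. Expected payoff against Left: (-4)p + 7(1−p) = −11p + 7; against Right: 5p + (-1)(1−p) = 6p − 1.
Setting these equal: −11p + 7 = 6p − 1 ⇒ −17p = -8 ⇒ p = 8/17, and the value is (-11)·(8/17) + 7 = 31/17.
For Column: with q = P(Left), equating Top's and Bottom's payoffs gives −9q + 5 = 8q − 1 ⇒ q = 6/17.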